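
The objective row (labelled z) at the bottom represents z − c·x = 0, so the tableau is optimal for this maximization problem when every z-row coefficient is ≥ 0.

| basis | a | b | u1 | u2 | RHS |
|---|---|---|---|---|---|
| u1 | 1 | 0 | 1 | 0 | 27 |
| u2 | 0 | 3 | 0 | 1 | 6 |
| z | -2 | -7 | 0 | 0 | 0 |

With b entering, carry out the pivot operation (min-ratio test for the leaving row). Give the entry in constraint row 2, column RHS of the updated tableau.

2

Ratio test on column b — row 1: entry 0 ≤ 0; row 2: 6/3 = 2. Minimum is 2 at row 2 (u2 leaves); pivot element 3.
Divide row 2 by 3; eliminate column b from the other rows.
In the new row 2, the RHS entry is the old entry divided by the pivot: 6/3 = 2.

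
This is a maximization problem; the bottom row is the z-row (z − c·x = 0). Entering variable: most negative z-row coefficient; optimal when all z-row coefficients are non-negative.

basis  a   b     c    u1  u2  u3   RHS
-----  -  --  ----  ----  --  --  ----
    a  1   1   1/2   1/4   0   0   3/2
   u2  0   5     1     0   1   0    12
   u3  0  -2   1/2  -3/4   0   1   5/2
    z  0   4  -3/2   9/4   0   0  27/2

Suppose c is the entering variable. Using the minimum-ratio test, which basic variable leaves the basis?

a

Column c entries and ratios — a: (3/2)/(1/2) = 3; u2: 12/1 = 12; u3: (5/2)/(1/2) = 5.
Smallest ratio is 3 in the row of a, so a leaves.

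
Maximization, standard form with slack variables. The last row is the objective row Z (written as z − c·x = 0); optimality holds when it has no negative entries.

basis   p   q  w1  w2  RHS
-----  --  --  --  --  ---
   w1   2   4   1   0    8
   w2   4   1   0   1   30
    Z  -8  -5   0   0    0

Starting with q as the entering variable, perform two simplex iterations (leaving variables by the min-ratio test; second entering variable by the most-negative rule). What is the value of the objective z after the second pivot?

32

Ratio test on column q — row 1: 8/4 = 2; row 2: 30/1 = 30. Minimum is 2 at row 1 (w1 leaves); pivot element 4.
Pivot on row 1; the Z-row RHS becomes 0 − (-5)·2 = 10.
Next entering variable (most negative Z-row entry -11/2): p.
Ratio test on column p — row 1: 2/(1/2) = 4; row 2: 28/(7/2) = 8. Minimum is 4 at row 1 (q leaves); pivot element 1/2.
After the second pivot the Z-row RHS is 10 − (-11/2)·4 = 32.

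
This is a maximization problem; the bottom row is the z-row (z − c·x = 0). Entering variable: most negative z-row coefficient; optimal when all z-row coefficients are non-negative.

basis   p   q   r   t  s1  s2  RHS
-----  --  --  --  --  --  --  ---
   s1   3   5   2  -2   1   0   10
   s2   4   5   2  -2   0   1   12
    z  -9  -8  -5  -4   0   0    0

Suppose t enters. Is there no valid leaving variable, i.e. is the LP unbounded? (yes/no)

yes

Every constraint-row entry in column t is ≤ 0, so increasing t is unbounded.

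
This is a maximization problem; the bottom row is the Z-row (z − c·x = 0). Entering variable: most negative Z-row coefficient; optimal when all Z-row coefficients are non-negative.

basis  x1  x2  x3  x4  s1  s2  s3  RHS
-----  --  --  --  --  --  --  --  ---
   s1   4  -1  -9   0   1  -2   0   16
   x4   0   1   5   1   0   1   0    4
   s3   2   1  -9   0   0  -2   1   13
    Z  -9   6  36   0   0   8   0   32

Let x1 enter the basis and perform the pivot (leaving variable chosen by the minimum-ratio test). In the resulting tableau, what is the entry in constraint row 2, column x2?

1

Ratio test on column x1 — row 1: 16/4 = 4; row 2: entry 0 ≤ 0; row 3: 13/2 = 13/2. Minimum is 4 at row 1 (s1 leaves); pivot element 4.
Divide row 1 by 4; eliminate column x1 from the other rows.
Row 2 update in column x2: 1 − 0·(-1/4) = 1.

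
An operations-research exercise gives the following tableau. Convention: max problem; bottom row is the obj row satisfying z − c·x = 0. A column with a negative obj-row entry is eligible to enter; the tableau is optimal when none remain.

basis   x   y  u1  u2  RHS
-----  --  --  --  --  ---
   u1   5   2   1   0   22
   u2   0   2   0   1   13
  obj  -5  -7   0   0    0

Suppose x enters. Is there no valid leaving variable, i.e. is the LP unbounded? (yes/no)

Column x has positive entries in row(s) 1, so the ratio test bounds it — not unbounded.

no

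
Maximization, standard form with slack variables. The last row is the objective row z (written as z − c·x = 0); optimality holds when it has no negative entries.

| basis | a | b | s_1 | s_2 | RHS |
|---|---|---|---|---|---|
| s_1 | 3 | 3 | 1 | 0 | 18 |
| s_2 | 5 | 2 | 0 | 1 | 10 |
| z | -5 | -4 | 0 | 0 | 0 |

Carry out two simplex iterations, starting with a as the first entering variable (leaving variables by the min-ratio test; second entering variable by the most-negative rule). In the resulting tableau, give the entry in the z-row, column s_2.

Ratio test on column a — row 1: 18/3 = 6; row 2: 10/5 = 2. Minimum is 2 at row 2 (s_2 leaves); pivot element 5.
Divide row 2 by 5; eliminate column a from the other rows.
Second iteration: most negative z-row entry is -2 in column b, so b enters.
Ratio test on column b — row 1: 12/(9/5) = 20/3; row 2: 2/(2/5) = 5. Minimum is 5 at row 2 (a leaves); pivot element 2/5.
Divide row 2 by 2/5; eliminate column b from the other rows.
After both pivots, the entry at the z-row, column s_2 is 2.

2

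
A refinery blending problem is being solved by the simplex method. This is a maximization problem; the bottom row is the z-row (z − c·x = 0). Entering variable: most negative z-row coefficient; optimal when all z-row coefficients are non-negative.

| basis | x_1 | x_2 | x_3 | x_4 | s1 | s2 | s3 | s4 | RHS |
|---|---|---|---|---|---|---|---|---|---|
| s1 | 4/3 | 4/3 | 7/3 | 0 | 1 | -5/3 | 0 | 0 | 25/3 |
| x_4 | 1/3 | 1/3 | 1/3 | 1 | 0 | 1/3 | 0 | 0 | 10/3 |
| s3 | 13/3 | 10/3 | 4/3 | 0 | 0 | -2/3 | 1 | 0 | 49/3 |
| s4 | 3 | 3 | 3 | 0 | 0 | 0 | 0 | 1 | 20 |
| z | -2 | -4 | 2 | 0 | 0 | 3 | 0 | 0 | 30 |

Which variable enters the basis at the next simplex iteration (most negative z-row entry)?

x_2

Negative z-row entries: x_1: -2, x_2: -4.
The most negative is -4 in column x_2, so x_2 enters.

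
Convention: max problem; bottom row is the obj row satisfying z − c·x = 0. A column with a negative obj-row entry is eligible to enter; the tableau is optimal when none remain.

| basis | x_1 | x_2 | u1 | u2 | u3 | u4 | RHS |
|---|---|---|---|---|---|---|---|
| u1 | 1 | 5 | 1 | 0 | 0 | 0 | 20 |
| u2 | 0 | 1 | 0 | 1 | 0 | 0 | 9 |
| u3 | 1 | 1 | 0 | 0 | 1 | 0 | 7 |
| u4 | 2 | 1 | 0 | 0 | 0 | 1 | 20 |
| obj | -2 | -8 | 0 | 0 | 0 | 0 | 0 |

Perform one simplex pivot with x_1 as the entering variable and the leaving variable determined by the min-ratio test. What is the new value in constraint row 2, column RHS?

Ratio test on column x_1 — row 1: 20/1 = 20; row 2: entry 0 ≤ 0; row 3: 7/1 = 7; row 4: 20/2 = 10. Minimum is 7 at row 3 (u3 leaves); pivot element 1.
Divide row 3 by 1; eliminate column x_1 from the other rows.
Row 2 update in column RHS: 9 − 0·7 = 9.

9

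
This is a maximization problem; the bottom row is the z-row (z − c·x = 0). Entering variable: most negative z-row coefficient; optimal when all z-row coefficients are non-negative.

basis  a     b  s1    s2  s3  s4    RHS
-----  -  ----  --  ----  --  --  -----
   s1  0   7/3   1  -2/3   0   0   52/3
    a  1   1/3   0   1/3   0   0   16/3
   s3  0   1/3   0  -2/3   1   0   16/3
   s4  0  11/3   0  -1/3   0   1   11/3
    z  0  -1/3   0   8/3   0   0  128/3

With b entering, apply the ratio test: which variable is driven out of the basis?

s4

Column b entries and ratios — s1: (52/3)/(7/3) = 52/7; a: (16/3)/(1/3) = 16; s3: (16/3)/(1/3) = 16; s4: (11/3)/(11/3) = 1.
Smallest ratio is 1 in the row of s4, so s4 leaves.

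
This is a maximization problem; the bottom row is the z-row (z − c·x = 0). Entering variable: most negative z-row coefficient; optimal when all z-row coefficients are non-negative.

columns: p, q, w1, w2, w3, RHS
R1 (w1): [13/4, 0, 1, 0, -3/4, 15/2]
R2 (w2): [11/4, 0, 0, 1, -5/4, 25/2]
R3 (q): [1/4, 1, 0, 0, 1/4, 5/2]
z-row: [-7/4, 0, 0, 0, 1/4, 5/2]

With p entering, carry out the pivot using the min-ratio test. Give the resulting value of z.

85/13

Ratio test on column p — row 1: (15/2)/(13/4) = 30/13; row 2: (25/2)/(11/4) = 50/11; row 3: (5/2)/(1/4) = 10. Minimum is 30/13 at row 1 (w1 leaves); pivot element 13/4.
Pivot on row 1; the z-row RHS becomes 5/2 − (-7/4)·(30/13) = 85/13.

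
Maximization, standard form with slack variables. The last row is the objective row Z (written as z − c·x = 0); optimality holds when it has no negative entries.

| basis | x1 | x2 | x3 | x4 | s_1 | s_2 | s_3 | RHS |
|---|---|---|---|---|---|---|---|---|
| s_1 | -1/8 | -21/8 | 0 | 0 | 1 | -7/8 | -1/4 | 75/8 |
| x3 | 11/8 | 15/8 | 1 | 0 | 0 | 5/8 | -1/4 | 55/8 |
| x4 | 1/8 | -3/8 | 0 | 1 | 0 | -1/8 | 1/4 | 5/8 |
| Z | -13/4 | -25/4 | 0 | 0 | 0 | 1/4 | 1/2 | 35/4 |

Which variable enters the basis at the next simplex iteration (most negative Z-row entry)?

x2

Negative Z-row entries: x1: -13/4, x2: -25/4.
The most negative is -25/4 in column x2, so x2 enters.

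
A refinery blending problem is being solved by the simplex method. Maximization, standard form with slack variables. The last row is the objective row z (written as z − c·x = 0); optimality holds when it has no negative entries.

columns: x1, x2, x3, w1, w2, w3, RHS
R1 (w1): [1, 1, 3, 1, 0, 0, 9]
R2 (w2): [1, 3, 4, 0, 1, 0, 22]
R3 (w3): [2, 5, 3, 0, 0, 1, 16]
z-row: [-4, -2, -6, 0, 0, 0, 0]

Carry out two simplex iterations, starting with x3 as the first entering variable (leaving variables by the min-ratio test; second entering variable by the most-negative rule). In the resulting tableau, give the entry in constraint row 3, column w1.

Ratio test on column x3 — row 1: 9/3 = 3; row 2: 22/4 = 11/2; row 3: 16/3 = 16/3. Minimum is 3 at row 1 (w1 leaves); pivot element 3.
Divide row 1 by 3; eliminate column x3 from the other rows.
Second iteration: most negative z-row entry is -2 in column x1, so x1 enters.
Ratio test on column x1 — row 1: 3/(1/3) = 9; row 2: entry -1/3 ≤ 0; row 3: 7/1 = 7. Minimum is 7 at row 3 (w3 leaves); pivot element 1.
Divide row 3 by 1; eliminate column x1 from the other rows.
After both pivots, the entry at constraint row 3, column w1 is -1.

-1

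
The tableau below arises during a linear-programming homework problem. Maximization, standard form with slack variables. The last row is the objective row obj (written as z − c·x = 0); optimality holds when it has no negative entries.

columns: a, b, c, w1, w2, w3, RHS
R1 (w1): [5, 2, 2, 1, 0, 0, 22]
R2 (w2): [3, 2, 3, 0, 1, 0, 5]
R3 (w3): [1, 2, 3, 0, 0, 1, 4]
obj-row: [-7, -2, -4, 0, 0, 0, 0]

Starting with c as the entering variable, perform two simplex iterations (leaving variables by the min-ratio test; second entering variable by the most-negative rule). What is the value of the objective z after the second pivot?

49/6

Ratio test on column c — row 1: 22/2 = 11; row 2: 5/3 = 5/3; row 3: 4/3 = 4/3. Minimum is 4/3 at row 3 (w3 leaves); pivot element 3.
Pivot on row 3; the obj-row RHS becomes 0 − (-4)·(4/3) = 16/3.
Next entering variable (most negative obj-row entry -17/3): a.
Ratio test on column a — row 1: (58/3)/(13/3) = 58/13; row 2: 1/2 = 1/2; row 3: (4/3)/(1/3) = 4. Minimum is 1/2 at row 2 (w2 leaves); pivot element 2.
After the second pivot the obj-row RHS is 16/3 − (-17/3)·(1/2) = 49/6.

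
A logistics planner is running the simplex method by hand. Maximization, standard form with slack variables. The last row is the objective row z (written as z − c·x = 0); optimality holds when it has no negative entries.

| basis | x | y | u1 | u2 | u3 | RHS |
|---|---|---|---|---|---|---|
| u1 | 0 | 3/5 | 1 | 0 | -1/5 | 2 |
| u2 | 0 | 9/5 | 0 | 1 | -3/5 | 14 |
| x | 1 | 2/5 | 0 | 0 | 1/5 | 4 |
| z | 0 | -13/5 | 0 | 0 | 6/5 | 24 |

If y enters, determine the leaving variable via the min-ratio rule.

Column y entries and ratios — u1: 2/(3/5) = 10/3; u2: 14/(9/5) = 70/9; x: 4/(2/5) = 10.
Smallest ratio is 10/3 in the row of u1, so u1 leaves.

u1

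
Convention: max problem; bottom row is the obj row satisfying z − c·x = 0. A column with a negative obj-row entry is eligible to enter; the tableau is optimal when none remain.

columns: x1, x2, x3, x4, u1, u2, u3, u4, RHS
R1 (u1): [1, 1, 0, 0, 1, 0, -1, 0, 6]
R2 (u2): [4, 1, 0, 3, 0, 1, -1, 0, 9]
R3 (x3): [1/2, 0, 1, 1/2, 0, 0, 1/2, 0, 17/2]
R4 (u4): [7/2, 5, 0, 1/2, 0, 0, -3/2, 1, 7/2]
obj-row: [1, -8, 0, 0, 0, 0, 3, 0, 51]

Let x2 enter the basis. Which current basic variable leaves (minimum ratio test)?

u4

Column x2 entries and ratios — u1: 6/1 = 6; u2: 9/1 = 9; x3: 0 ≤ 0, skip; u4: (7/2)/5 = 7/10.
Smallest ratio is 7/10 in the row of u4, so u4 leaves.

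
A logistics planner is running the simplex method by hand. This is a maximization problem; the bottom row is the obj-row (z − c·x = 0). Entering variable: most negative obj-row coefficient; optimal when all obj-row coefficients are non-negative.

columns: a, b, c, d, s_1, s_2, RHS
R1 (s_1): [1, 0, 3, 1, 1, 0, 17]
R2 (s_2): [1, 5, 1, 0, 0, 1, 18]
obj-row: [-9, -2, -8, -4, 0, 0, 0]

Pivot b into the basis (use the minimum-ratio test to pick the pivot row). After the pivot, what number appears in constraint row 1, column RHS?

Ratio test on column b — row 1: entry 0 ≤ 0; row 2: 18/5 = 18/5. Minimum is 18/5 at row 2 (s_2 leaves); pivot element 5.
Divide row 2 by 5; eliminate column b from the other rows.
Row 1 update in column RHS: 17 − 0·(18/5) = 17.

17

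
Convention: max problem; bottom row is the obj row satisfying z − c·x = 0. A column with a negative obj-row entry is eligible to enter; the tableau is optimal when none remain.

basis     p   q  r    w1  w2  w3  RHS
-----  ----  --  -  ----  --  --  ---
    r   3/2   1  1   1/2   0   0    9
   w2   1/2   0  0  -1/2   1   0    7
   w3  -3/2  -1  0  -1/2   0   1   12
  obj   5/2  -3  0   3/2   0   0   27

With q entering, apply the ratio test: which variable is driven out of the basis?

Column q entries and ratios — r: 9/1 = 9; w2: 0 ≤ 0, skip; w3: -1 ≤ 0, skip.
Smallest ratio is 9 in the row of r, so r leaves.

r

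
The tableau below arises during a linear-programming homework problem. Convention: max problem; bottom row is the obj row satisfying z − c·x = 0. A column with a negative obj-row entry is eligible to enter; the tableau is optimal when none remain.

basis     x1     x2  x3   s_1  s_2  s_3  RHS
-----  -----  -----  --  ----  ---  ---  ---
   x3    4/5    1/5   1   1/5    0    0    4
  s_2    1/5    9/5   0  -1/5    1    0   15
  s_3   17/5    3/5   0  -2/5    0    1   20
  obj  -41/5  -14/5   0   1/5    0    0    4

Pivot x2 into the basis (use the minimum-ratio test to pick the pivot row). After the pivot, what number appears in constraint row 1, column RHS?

7/3

Ratio test on column x2 — row 1: 4/(1/5) = 20; row 2: 15/(9/5) = 25/3; row 3: 20/(3/5) = 100/3. Minimum is 25/3 at row 2 (s_2 leaves); pivot element 9/5.
Divide row 2 by 9/5; eliminate column x2 from the other rows.
Row 1 update in column RHS: 4 − (1/5)·(25/3) = 7/3.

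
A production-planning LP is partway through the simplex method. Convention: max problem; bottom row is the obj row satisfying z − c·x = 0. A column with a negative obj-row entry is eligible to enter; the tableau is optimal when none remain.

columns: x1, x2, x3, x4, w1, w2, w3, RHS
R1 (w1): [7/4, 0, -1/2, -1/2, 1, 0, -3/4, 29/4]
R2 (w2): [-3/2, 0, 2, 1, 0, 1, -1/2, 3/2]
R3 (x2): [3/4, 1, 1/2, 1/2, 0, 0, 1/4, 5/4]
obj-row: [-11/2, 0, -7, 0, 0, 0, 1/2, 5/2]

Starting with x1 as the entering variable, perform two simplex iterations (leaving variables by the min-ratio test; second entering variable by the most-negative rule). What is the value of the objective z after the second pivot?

145/9

Ratio test on column x1 — row 1: (29/4)/(7/4) = 29/7; row 2: entry -3/2 ≤ 0; row 3: (5/4)/(3/4) = 5/3. Minimum is 5/3 at row 3 (x2 leaves); pivot element 3/4.
Pivot on row 3; the obj-row RHS becomes 5/2 − (-11/2)·(5/3) = 35/3.
Next entering variable (most negative obj-row entry -10/3): x3.
Ratio test on column x3 — row 1: entry -5/3 ≤ 0; row 2: 4/3 = 4/3; row 3: (5/3)/(2/3) = 5/2. Minimum is 4/3 at row 2 (w2 leaves); pivot element 3.
After the second pivot the obj-row RHS is 35/3 − (-10/3)·(4/3) = 145/9.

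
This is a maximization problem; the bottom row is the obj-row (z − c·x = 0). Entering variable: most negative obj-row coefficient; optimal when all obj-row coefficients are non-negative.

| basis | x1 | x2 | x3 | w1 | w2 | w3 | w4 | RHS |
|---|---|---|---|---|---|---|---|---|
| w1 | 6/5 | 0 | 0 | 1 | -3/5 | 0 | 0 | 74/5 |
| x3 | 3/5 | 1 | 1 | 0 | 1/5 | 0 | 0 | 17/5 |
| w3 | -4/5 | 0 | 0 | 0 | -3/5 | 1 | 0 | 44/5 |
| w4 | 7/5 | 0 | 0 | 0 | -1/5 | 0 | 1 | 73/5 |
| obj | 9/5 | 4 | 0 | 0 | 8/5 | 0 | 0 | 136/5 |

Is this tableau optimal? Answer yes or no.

yes

Every obj-row coefficient is ≥ 0, so the tableau is optimal.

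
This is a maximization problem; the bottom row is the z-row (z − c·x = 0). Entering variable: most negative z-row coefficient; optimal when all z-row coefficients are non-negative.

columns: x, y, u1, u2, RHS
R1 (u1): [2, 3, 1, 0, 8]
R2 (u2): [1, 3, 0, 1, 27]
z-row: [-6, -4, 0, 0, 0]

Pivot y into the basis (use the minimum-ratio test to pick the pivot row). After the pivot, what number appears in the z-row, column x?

Ratio test on column y — row 1: 8/3 = 8/3; row 2: 27/3 = 9. Minimum is 8/3 at row 1 (u1 leaves); pivot element 3.
Divide row 1 by 3; eliminate column y from the other rows.
z-row update in column x: -6 − (-4)·(2/3) = -10/3.

-10/3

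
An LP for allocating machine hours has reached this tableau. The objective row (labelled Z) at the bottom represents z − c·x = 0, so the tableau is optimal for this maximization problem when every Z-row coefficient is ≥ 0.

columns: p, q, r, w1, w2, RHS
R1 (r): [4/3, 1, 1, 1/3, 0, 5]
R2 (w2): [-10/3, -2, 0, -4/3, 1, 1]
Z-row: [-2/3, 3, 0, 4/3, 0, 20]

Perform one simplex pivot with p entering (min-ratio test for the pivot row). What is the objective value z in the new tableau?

45/2

Ratio test on column p — row 1: 5/(4/3) = 15/4; row 2: entry -10/3 ≤ 0. Minimum is 15/4 at row 1 (r leaves); pivot element 4/3.
Pivot on row 1; the Z-row RHS becomes 20 − (-2/3)·(15/4) = 45/2.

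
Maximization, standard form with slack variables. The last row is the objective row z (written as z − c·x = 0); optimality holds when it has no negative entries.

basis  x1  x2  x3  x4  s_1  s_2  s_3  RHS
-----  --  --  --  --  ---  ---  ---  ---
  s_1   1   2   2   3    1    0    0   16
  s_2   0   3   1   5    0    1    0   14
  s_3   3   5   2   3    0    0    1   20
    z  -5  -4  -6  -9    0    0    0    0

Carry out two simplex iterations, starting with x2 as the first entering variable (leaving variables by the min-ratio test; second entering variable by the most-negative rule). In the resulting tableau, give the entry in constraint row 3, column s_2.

-3/16

Ratio test on column x2 — row 1: 16/2 = 8; row 2: 14/3 = 14/3; row 3: 20/5 = 4. Minimum is 4 at row 3 (s_3 leaves); pivot element 5.
Divide row 3 by 5; eliminate column x2 from the other rows.
Second iteration: most negative z-row entry is -33/5 in column x4, so x4 enters.
Ratio test on column x4 — row 1: 8/(9/5) = 40/9; row 2: 2/(16/5) = 5/8; row 3: 4/(3/5) = 20/3. Minimum is 5/8 at row 2 (s_2 leaves); pivot element 16/5.
Divide row 2 by 16/5; eliminate column x4 from the other rows.
After both pivots, the entry at constraint row 3, column s_2 is -3/16.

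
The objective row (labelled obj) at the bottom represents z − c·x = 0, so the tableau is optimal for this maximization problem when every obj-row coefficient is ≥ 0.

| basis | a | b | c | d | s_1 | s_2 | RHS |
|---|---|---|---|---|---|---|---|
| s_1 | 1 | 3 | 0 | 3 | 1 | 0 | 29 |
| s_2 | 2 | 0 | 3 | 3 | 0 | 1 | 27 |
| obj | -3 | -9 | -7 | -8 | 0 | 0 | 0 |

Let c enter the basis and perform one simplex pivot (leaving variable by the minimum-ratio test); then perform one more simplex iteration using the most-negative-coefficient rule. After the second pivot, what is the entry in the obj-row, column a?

14/3

Ratio test on column c — row 1: entry 0 ≤ 0; row 2: 27/3 = 9. Minimum is 9 at row 2 (s_2 leaves); pivot element 3.
Divide row 2 by 3; eliminate column c from the other rows.
Second iteration: most negative obj-row entry is -9 in column b, so b enters.
Ratio test on column b — row 1: 29/3 = 29/3; row 2: entry 0 ≤ 0. Minimum is 29/3 at row 1 (s_1 leaves); pivot element 3.
Divide row 1 by 3; eliminate column b from the other rows.
After both pivots, the entry at the obj-row, column a is 14/3.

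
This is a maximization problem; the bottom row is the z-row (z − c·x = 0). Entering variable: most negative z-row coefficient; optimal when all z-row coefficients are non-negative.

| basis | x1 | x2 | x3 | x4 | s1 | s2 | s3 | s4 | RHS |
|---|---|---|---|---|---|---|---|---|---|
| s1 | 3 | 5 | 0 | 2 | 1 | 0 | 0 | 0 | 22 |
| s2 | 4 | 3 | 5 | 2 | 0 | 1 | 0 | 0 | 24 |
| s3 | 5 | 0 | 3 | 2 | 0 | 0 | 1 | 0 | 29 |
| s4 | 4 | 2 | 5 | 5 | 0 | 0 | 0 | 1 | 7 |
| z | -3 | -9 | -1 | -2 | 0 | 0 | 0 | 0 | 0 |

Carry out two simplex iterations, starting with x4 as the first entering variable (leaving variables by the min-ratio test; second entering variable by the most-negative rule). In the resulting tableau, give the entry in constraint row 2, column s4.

-3/2

Ratio test on column x4 — row 1: 22/2 = 11; row 2: 24/2 = 12; row 3: 29/2 = 29/2; row 4: 7/5 = 7/5. Minimum is 7/5 at row 4 (s4 leaves); pivot element 5.
Divide row 4 by 5; eliminate column x4 from the other rows.
Second iteration: most negative z-row entry is -41/5 in column x2, so x2 enters.
Ratio test on column x2 — row 1: (96/5)/(21/5) = 32/7; row 2: (106/5)/(11/5) = 106/11; row 3: entry -4/5 ≤ 0; row 4: (7/5)/(2/5) = 7/2. Minimum is 7/2 at row 4 (x4 leaves); pivot element 2/5.
Divide row 4 by 2/5; eliminate column x2 from the other rows.
After both pivots, the entry at constraint row 2, column s4 is -3/2.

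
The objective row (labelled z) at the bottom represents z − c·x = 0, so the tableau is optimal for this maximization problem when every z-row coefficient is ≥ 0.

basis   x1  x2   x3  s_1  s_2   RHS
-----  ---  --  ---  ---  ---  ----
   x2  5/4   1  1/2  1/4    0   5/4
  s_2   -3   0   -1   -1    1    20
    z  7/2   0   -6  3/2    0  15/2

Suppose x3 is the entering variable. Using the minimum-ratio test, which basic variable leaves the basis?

Column x3 entries and ratios — x2: (5/4)/(1/2) = 5/2; s_2: -1 ≤ 0, skip.
Smallest ratio is 5/2 in the row of x2, so x2 leaves.

x2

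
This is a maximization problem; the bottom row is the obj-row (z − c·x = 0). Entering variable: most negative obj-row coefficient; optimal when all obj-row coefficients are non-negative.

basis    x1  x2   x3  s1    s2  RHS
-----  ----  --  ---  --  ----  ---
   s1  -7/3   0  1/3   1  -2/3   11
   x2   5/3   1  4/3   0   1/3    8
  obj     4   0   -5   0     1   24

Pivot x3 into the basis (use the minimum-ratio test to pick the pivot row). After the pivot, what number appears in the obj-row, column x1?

Ratio test on column x3 — row 1: 11/(1/3) = 33; row 2: 8/(4/3) = 6. Minimum is 6 at row 2 (x2 leaves); pivot element 4/3.
Divide row 2 by 4/3; eliminate column x3 from the other rows.
obj-row update in column x1: 4 − (-5)·(5/4) = 41/4.

41/4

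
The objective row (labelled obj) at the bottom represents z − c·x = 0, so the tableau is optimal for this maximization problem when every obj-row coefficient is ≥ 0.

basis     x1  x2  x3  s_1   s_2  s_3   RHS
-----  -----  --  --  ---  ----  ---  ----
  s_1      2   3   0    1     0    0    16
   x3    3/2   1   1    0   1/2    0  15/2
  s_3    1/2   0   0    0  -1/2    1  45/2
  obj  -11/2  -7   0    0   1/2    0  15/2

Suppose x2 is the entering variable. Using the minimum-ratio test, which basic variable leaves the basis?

s_1

Column x2 entries and ratios — s_1: 16/3 = 16/3; x3: (15/2)/1 = 15/2; s_3: 0 ≤ 0, skip.
Smallest ratio is 16/3 in the row of s_1, so s_1 leaves.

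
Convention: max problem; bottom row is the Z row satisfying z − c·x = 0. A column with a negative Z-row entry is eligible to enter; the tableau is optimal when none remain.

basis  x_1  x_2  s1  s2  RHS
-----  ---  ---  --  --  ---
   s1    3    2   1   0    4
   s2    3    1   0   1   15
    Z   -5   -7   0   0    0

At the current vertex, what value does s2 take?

s2 is basic (row 2); its value is the RHS of that row, 15.

15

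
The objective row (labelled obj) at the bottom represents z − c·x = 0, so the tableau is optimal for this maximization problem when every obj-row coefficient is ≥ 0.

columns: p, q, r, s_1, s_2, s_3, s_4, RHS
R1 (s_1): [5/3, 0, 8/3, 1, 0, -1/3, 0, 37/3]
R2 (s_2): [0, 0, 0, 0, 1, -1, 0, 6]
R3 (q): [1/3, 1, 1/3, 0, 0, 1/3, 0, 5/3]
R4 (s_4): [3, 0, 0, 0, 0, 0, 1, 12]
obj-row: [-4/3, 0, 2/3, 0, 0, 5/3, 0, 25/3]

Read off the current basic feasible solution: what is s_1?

37/3

s_1 is basic (row 1); its value is the RHS of that row, 37/3.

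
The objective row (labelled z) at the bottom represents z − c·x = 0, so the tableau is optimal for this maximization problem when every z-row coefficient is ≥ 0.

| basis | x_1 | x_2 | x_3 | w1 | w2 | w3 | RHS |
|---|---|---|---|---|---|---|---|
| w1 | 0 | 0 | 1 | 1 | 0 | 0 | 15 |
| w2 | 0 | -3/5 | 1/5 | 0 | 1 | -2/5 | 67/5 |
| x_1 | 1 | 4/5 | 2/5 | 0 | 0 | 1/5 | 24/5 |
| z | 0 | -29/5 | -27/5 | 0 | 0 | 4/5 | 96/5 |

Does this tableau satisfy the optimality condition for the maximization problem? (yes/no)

The z-row has a negative entry -29/5 in column x_2, so it is not optimal.

no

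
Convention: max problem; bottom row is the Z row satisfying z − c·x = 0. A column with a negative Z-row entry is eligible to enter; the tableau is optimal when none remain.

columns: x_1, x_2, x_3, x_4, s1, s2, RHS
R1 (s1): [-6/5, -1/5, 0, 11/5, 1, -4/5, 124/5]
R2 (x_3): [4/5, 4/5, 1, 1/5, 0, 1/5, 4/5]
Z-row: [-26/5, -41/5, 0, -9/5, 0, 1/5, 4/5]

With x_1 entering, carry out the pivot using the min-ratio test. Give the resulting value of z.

6

Ratio test on column x_1 — row 1: entry -6/5 ≤ 0; row 2: (4/5)/(4/5) = 1. Minimum is 1 at row 2 (x_3 leaves); pivot element 4/5.
Pivot on row 2; the Z-row RHS becomes 4/5 − (-26/5)·1 = 6.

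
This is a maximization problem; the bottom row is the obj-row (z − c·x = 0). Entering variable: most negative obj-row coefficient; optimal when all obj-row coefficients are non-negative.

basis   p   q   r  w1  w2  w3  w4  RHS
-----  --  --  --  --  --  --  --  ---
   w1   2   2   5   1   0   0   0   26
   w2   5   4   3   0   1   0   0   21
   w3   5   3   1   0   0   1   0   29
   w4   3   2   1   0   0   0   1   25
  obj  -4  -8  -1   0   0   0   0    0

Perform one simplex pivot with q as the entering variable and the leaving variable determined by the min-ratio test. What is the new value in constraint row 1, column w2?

Ratio test on column q — row 1: 26/2 = 13; row 2: 21/4 = 21/4; row 3: 29/3 = 29/3; row 4: 25/2 = 25/2. Minimum is 21/4 at row 2 (w2 leaves); pivot element 4.
Divide row 2 by 4; eliminate column q from the other rows.
Row 1 update in column w2: 0 − 2·(1/4) = -1/2.

-1/2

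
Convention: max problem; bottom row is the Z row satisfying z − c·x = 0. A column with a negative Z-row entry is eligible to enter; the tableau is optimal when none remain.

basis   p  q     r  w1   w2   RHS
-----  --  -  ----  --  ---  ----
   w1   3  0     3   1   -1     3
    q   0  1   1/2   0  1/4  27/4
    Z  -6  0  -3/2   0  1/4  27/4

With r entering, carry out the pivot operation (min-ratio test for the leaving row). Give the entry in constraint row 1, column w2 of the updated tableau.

-1/3

Ratio test on column r — row 1: 3/3 = 1; row 2: (27/4)/(1/2) = 27/2. Minimum is 1 at row 1 (w1 leaves); pivot element 3.
Divide row 1 by 3; eliminate column r from the other rows.
In the new row 1, the w2 entry is the old entry divided by the pivot: (-1)/3 = -1/3.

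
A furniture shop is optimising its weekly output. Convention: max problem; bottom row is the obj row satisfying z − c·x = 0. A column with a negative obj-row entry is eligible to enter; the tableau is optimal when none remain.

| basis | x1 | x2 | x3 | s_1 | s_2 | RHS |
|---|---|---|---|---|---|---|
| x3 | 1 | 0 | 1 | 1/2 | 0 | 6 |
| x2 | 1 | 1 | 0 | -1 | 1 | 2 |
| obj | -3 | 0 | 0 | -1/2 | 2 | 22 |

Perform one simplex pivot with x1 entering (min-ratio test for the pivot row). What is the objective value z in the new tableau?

Ratio test on column x1 — row 1: 6/1 = 6; row 2: 2/1 = 2. Minimum is 2 at row 2 (x2 leaves); pivot element 1.
Pivot on row 2; the obj-row RHS becomes 22 − (-3)·2 = 28.

28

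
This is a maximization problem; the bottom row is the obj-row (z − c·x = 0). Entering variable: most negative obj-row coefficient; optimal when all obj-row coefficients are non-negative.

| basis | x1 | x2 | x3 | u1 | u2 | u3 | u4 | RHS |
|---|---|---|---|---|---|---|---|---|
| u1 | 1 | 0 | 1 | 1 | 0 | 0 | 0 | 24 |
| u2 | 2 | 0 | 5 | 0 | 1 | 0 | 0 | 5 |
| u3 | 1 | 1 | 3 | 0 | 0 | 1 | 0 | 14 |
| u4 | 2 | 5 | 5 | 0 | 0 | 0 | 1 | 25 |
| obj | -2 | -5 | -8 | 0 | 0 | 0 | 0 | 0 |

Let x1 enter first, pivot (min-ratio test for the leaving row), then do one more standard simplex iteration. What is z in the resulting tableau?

Ratio test on column x1 — row 1: 24/1 = 24; row 2: 5/2 = 5/2; row 3: 14/1 = 14; row 4: 25/2 = 25/2. Minimum is 5/2 at row 2 (u2 leaves); pivot element 2.
Pivot on row 2; the obj-row RHS becomes 0 − (-2)·(5/2) = 5.
Next entering variable (most negative obj-row entry -5): x2.
Ratio test on column x2 — row 1: entry 0 ≤ 0; row 2: entry 0 ≤ 0; row 3: (23/2)/1 = 23/2; row 4: 20/5 = 4. Minimum is 4 at row 4 (u4 leaves); pivot element 5.
After the second pivot the obj-row RHS is 5 − (-5)·4 = 25.

25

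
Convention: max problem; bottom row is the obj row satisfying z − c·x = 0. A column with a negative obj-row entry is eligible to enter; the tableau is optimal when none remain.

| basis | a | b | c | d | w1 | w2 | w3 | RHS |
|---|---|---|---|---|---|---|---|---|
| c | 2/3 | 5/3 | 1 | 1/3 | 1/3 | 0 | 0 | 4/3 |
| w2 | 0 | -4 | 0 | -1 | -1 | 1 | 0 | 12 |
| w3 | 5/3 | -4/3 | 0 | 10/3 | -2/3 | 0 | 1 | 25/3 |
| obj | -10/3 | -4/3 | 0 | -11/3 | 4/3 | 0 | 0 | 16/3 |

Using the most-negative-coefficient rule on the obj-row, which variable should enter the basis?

d

Negative obj-row entries: a: -10/3, b: -4/3, d: -11/3.
The most negative is -11/3 in column d, so d enters.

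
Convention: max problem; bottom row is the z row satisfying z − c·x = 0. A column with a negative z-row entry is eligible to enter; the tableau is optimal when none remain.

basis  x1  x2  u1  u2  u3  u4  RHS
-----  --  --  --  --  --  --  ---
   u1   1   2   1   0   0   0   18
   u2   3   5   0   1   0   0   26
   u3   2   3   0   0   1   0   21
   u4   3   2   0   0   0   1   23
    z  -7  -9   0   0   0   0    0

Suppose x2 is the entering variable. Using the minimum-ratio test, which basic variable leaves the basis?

u2

Column x2 entries and ratios — u1: 18/2 = 9; u2: 26/5 = 26/5; u3: 21/3 = 7; u4: 23/2 = 23/2.
Smallest ratio is 26/5 in the row of u2, so u2 leaves.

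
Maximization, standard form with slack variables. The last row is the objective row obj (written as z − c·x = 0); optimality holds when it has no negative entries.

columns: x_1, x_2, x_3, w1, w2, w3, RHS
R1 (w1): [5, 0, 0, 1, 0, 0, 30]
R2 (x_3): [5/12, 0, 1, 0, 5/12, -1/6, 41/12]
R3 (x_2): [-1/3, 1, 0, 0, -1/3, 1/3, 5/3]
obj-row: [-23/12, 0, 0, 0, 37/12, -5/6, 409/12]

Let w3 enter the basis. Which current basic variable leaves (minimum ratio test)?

Column w3 entries and ratios — w1: 0 ≤ 0, skip; x_3: -1/6 ≤ 0, skip; x_2: (5/3)/(1/3) = 5.
Smallest ratio is 5 in the row of x_2, so x_2 leaves.

x_2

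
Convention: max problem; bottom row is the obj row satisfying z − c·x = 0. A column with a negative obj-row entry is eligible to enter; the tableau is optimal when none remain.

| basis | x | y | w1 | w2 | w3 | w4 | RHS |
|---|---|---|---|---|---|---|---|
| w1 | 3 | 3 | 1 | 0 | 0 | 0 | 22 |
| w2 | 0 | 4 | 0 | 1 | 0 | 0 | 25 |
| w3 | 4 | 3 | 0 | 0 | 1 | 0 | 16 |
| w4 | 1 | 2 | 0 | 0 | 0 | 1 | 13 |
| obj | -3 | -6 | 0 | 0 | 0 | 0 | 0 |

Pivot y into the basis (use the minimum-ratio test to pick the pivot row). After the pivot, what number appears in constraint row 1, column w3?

Ratio test on column y — row 1: 22/3 = 22/3; row 2: 25/4 = 25/4; row 3: 16/3 = 16/3; row 4: 13/2 = 13/2. Minimum is 16/3 at row 3 (w3 leaves); pivot element 3.
Divide row 3 by 3; eliminate column y from the other rows.
Row 1 update in column w3: 0 − 3·(1/3) = -1.

-1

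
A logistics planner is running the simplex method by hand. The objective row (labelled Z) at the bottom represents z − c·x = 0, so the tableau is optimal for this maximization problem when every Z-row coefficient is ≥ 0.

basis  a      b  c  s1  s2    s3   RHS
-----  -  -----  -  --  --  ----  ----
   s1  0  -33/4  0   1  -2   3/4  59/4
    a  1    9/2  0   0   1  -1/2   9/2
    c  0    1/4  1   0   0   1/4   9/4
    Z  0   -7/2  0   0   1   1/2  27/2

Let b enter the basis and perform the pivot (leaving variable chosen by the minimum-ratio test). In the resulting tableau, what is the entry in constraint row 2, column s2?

Ratio test on column b — row 1: entry -33/4 ≤ 0; row 2: (9/2)/(9/2) = 1; row 3: (9/4)/(1/4) = 9. Minimum is 1 at row 2 (a leaves); pivot element 9/2.
Divide row 2 by 9/2; eliminate column b from the other rows.
In the new row 2, the s2 entry is the old entry divided by the pivot: 1/(9/2) = 2/9.

2/9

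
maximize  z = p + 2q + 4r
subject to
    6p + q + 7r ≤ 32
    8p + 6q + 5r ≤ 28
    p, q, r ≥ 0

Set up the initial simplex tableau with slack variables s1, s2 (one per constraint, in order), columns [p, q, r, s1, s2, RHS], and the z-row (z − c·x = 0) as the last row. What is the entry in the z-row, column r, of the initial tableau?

The z-row carries the negated objective coefficients: the r entry is -4.

-4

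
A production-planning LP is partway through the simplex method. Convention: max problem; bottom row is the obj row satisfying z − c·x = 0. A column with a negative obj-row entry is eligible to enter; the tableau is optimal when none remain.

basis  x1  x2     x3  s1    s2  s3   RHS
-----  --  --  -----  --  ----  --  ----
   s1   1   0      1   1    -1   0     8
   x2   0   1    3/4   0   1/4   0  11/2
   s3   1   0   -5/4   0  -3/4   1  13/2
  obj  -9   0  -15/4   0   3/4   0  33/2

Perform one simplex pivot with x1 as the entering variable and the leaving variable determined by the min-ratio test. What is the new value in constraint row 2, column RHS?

11/2

Ratio test on column x1 — row 1: 8/1 = 8; row 2: entry 0 ≤ 0; row 3: (13/2)/1 = 13/2. Minimum is 13/2 at row 3 (s3 leaves); pivot element 1.
Divide row 3 by 1; eliminate column x1 from the other rows.
Row 2 update in column RHS: 11/2 − 0·(13/2) = 11/2.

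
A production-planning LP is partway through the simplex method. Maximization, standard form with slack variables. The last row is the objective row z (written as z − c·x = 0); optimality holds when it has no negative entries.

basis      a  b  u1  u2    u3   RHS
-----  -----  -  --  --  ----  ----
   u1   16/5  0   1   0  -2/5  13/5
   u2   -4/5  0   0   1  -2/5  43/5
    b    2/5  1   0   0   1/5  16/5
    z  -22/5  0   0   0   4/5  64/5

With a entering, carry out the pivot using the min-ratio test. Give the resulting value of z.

Ratio test on column a — row 1: (13/5)/(16/5) = 13/16; row 2: entry -4/5 ≤ 0; row 3: (16/5)/(2/5) = 8. Minimum is 13/16 at row 1 (u1 leaves); pivot element 16/5.
Pivot on row 1; the z-row RHS becomes 64/5 − (-22/5)·(13/16) = 131/8.

131/8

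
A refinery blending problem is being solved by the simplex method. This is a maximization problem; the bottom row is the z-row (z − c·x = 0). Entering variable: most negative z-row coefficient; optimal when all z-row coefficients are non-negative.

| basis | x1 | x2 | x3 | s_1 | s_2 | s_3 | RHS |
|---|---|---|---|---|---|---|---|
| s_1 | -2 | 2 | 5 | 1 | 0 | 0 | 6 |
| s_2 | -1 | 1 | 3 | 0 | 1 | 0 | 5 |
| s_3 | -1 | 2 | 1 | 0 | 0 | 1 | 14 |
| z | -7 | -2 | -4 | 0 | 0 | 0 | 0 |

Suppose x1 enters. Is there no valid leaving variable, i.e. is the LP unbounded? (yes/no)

yes

Every constraint-row entry in column x1 is ≤ 0, so increasing x1 is unbounded.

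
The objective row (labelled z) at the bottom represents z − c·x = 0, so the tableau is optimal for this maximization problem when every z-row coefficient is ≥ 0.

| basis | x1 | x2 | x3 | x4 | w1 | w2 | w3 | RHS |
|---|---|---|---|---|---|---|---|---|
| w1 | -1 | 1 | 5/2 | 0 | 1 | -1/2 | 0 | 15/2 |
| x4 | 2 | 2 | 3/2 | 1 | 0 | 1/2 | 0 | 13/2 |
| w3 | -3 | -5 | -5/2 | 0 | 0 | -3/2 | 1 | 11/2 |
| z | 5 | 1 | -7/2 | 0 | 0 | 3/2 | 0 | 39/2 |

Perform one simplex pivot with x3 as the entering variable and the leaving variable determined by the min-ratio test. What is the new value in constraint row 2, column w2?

4/5

Ratio test on column x3 — row 1: (15/2)/(5/2) = 3; row 2: (13/2)/(3/2) = 13/3; row 3: entry -5/2 ≤ 0. Minimum is 3 at row 1 (w1 leaves); pivot element 5/2.
Divide row 1 by 5/2; eliminate column x3 from the other rows.
Row 2 update in column w2: 1/2 − (3/2)·(-1/5) = 4/5.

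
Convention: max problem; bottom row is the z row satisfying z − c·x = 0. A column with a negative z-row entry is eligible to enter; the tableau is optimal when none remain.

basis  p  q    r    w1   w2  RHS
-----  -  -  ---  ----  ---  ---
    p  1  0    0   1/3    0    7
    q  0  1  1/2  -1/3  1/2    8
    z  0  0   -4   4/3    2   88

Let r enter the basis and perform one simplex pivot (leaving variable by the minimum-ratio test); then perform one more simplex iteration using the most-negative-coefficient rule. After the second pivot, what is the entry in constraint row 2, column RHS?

Ratio test on column r — row 1: entry 0 ≤ 0; row 2: 8/(1/2) = 16. Minimum is 16 at row 2 (q leaves); pivot element 1/2.
Divide row 2 by 1/2; eliminate column r from the other rows.
Second iteration: most negative z-row entry is -4/3 in column w1, so w1 enters.
Ratio test on column w1 — row 1: 7/(1/3) = 21; row 2: entry -2/3 ≤ 0. Minimum is 21 at row 1 (p leaves); pivot element 1/3.
Divide row 1 by 1/3; eliminate column w1 from the other rows.
After both pivots, the entry at constraint row 2, column RHS is 30.

30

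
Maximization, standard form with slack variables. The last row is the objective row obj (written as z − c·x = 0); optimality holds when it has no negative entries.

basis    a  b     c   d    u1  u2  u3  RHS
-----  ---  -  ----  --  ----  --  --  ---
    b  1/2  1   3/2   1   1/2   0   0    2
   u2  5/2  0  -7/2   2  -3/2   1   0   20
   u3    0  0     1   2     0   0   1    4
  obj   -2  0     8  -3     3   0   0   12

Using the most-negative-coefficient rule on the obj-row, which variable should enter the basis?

d

Negative obj-row entries: a: -2, d: -3.
The most negative is -3 in column d, so d enters.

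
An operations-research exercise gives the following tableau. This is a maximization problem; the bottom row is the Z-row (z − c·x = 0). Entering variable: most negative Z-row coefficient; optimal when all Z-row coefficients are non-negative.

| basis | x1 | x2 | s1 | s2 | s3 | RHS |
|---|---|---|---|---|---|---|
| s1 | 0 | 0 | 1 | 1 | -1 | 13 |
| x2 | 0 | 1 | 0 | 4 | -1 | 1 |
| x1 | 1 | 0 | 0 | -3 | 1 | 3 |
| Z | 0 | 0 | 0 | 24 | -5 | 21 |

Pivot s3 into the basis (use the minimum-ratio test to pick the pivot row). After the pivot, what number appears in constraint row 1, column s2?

-2

Ratio test on column s3 — row 1: entry -1 ≤ 0; row 2: entry -1 ≤ 0; row 3: 3/1 = 3. Minimum is 3 at row 3 (x1 leaves); pivot element 1.
Divide row 3 by 1; eliminate column s3 from the other rows.
Row 1 update in column s2: 1 − (-1)·(-3) = -2.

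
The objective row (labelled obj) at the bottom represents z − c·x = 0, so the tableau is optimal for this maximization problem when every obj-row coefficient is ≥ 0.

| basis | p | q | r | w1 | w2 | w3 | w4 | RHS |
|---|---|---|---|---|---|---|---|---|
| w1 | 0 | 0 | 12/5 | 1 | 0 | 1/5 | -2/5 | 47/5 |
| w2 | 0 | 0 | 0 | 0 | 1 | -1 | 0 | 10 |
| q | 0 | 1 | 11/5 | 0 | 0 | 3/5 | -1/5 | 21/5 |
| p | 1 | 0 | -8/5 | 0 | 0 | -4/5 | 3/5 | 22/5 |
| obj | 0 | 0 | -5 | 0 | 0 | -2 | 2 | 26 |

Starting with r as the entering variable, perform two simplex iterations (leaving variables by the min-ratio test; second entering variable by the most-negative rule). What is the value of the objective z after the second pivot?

40

Ratio test on column r — row 1: (47/5)/(12/5) = 47/12; row 2: entry 0 ≤ 0; row 3: (21/5)/(11/5) = 21/11; row 4: entry -8/5 ≤ 0. Minimum is 21/11 at row 3 (q leaves); pivot element 11/5.
Pivot on row 3; the obj-row RHS becomes 26 − (-5)·(21/11) = 391/11.
Next entering variable (most negative obj-row entry -7/11): w3.
Ratio test on column w3 — row 1: entry -5/11 ≤ 0; row 2: entry -1 ≤ 0; row 3: (21/11)/(3/11) = 7; row 4: entry -4/11 ≤ 0. Minimum is 7 at row 3 (r leaves); pivot element 3/11.
After the second pivot the obj-row RHS is 391/11 − (-7/11)·7 = 40.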